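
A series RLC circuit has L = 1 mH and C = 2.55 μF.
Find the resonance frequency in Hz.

Step 1 — Resonance condition Im(Z)=0 gives ω₀ = 1/√(LC).
Step 2 — ω₀ = 1/√(0.001·2.55e-06) = 1.98e+04 rad/s.
Step 3 — f₀ = ω₀/(2π) = 3152 Hz.

f₀ = 3152 Hz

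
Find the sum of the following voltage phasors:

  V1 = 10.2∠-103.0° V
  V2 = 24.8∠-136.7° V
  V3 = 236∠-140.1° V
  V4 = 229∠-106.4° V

Step 1 — Convert each phasor to rectangular form:
  V1 = 10.2·(cos(-103.0°) + j·sin(-103.0°)) = -2.295 - j9.939 V
  V2 = 24.8·(cos(-136.7°) + j·sin(-136.7°)) = -18.05 - j17.01 V
  V3 = 236·(cos(-140.1°) + j·sin(-140.1°)) = -181.1 - j151.4 V
  V4 = 229·(cos(-106.4°) + j·sin(-106.4°)) = -64.66 - j219.7 V
Step 2 — Sum components: V_total = -266.1 - j398 V.
Step 3 — Convert to polar: |V_total| = 478.7 V, ∠V_total = -123.8°.

V_total = 478.7∠-123.8° V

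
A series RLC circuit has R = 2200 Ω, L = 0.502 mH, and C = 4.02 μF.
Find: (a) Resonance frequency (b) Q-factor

Step 1 — Resonance condition Im(Z)=0 gives ω₀ = 1/√(LC).
Step 2 — ω₀ = 1/√(0.000502·4.02e-06) = 2.226e+04 rad/s.
Step 3 — f₀ = ω₀/(2π) = 3543 Hz.
Step 4 — Series Q: Q = ω₀L/R = 2.226e+04·0.000502/2200 = 0.005079.

(a) f₀ = 3543 Hz  (b) Q = 0.005079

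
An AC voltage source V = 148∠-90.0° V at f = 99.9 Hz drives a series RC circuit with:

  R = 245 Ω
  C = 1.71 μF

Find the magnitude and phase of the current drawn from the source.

Step 1 — Angular frequency: ω = 2π·f = 2π·99.9 = 627.7 rad/s.
Step 2 — Component impedances:
  R: Z = R = 245 Ω
  C: Z = 1/(jωC) = -j/(ω·C) = 0 - j931.7 Ω
Step 3 — Series combination: Z_total = R + C = 245 - j931.7 Ω = 963.3∠-75.3° Ω.
Step 4 — Source phasor: V = 148∠-90.0° V = 0 - j148 V.
Step 5 — Ohm's law: I = V / Z_total = (0 - j148) / (245 - j931.7) = 0.1486 - j0.03907 A.
Step 6 — Convert to polar: |I| = 0.1536 A, ∠I = -14.7°.

I = 0.1536∠-14.7° A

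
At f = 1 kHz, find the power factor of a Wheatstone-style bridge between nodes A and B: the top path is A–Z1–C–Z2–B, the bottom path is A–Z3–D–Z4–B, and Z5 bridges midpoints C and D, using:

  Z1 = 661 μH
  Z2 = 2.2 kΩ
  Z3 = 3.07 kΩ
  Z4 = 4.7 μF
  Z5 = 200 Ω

Step 1 — Angular frequency: ω = 2π·f = 2π·1000 = 6283 rad/s.
Step 2 — Component impedances:
  Z1: Z = jωL = j·6283·0.000661 = 0 + j4.153 Ω
  Z2: Z = R = 2200 Ω
  Z3: Z = R = 3070 Ω
  Z4: Z = 1/(jωC) = -j/(ω·C) = 0 - j33.86 Ω
  Z5: Z = R = 200 Ω
Step 3 — Bridge requires nodal analysis (the Z5 bridge couples midpoints C and D, so the two paths cannot be reduced to a simple series/parallel combination). Setting node B to ground and injecting 1 A at node A, the 3-node admittance system at A, C, D solves to V_A = Z_AB = 173.4 - j25.04 Ω = 175.2∠-8.2° Ω.
Step 4 — Power factor: PF = cos(φ) = Re(Z)/|Z| = 173.4/175.2 = 0.9897.
Step 5 — Type: Im(Z) = -25.04 ⇒ leading (phase φ = -8.2°).

PF = 0.9897 (leading, φ = -8.2°)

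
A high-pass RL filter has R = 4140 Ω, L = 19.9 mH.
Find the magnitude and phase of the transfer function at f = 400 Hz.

Step 1 — Angular frequency: ω = 2π·400 = 2513 rad/s.
Step 2 — Transfer function: H(jω) = jωL/(R + jωL).
Step 3 — Numerator jωL = j·50.01; denominator R + jωL = 4140 + j50.01.
Step 4 — H = 0.0001459 + j0.01208.
Step 5 — Magnitude: |H| = 0.01208 (-38.4 dB); phase: φ = 89.3°.

|H| = 0.01208 (-38.4 dB), φ = 89.3°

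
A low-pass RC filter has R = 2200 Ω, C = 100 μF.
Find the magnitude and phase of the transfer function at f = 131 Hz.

Step 1 — Angular frequency: ω = 2π·131 = 823.1 rad/s.
Step 2 — Transfer function: H(jω) = 1/(1 + jωRC).
Step 3 — Denominator: 1 + jωRC = 1 + j·823.1·2200·0.0001 = 1 + j181.1.
Step 4 — H = 3.05e-05 - j0.005522.
Step 5 — Magnitude: |H| = 0.005522 (-45.2 dB); phase: φ = -89.7°.

|H| = 0.005522 (-45.2 dB), φ = -89.7°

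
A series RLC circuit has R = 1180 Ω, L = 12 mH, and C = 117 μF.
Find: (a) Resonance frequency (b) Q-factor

Step 1 — Resonance condition Im(Z)=0 gives ω₀ = 1/√(LC).
Step 2 — ω₀ = 1/√(0.012·0.000117) = 843.9 rad/s.
Step 3 — f₀ = ω₀/(2π) = 134.3 Hz.
Step 4 — Series Q: Q = ω₀L/R = 843.9·0.012/1180 = 0.008583.

(a) f₀ = 134.3 Hz  (b) Q = 0.008583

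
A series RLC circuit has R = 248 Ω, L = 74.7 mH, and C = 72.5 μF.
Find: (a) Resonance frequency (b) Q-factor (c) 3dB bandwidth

Step 1 — Resonance: ω₀ = 1/√(LC) = 1/√(0.0747·7.25e-05) = 429.7 rad/s.
Step 2 — f₀ = ω₀/(2π) = 68.39 Hz.
Step 3 — Series Q: Q = ω₀L/R = 429.7·0.0747/248 = 0.1294.
Step 4 — Bandwidth: Δω = ω₀/Q = 3320 rad/s; BW = Δω/(2π) = 528.4 Hz.

(a) f₀ = 68.39 Hz  (b) Q = 0.1294  (c) BW = 528.4 Hz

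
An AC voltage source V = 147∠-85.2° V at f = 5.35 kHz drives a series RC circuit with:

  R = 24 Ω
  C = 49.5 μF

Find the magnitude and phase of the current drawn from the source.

Step 1 — Angular frequency: ω = 2π·f = 2π·5350 = 3.362e+04 rad/s.
Step 2 — Component impedances:
  R: Z = R = 24 Ω
  C: Z = 1/(jωC) = -j/(ω·C) = 0 - j0.601 Ω
Step 3 — Series combination: Z_total = R + C = 24 - j0.601 Ω = 24.01∠-1.4° Ω.
Step 4 — Source phasor: V = 147∠-85.2° V = 12.3 - j146.5 V.
Step 5 — Ohm's law: I = V / Z_total = (12.3 - j146.5) / (24 - j0.601) = 0.6649 - j6.087 A.
Step 6 — Convert to polar: |I| = 6.123 A, ∠I = -83.8°.

I = 6.123∠-83.8° A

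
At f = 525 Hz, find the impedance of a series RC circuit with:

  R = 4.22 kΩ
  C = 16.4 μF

Step 1 — Angular frequency: ω = 2π·f = 2π·525 = 3299 rad/s.
Step 2 — Component impedances:
  R: Z = R = 4220 Ω
  C: Z = 1/(jωC) = -j/(ω·C) = 0 - j18.48 Ω
Step 3 — Series combination: Z_total = R + C = 4220 - j18.48 Ω = 4220∠-0.3° Ω.

Z = 4220 - j18.48 Ω = 4220∠-0.3° Ω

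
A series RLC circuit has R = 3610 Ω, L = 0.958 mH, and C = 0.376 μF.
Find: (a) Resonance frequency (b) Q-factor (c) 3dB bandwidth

Step 1 — Resonance condition Im(Z)=0 gives ω₀ = 1/√(LC).
Step 2 — ω₀ = 1/√(0.000958·3.76e-07) = 5.269e+04 rad/s.
Step 3 — f₀ = ω₀/(2π) = 8386 Hz.
Step 4 — Series Q: Q = ω₀L/R = 5.269e+04·0.000958/3610 = 0.01398.
Step 5 — 3dB bandwidth: Δω = ω₀/Q = 3.768e+06 rad/s; BW = Δω/(2π) = 5.997e+05 Hz.

(a) f₀ = 8386 Hz  (b) Q = 0.01398  (c) BW = 5.997e+05 Hz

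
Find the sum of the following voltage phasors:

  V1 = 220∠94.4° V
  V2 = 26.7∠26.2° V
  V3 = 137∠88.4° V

Step 1 — Convert each phasor to rectangular form:
  V1 = 220·(cos(94.4°) + j·sin(94.4°)) = -16.88 + j219.4 V
  V2 = 26.7·(cos(26.2°) + j·sin(26.2°)) = 23.96 + j11.79 V
  V3 = 137·(cos(88.4°) + j·sin(88.4°)) = 3.825 + j136.9 V
Step 2 — Sum components: V_total = 10.9 + j368.1 V.
Step 3 — Convert to polar: |V_total| = 368.2 V, ∠V_total = 88.3°.

V_total = 368.2∠88.3° V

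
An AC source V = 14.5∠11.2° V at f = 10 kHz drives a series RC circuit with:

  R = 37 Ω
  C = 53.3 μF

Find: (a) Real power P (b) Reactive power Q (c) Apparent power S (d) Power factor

Step 1 — Angular frequency: ω = 2π·f = 2π·1e+04 = 6.283e+04 rad/s.
Step 2 — Component impedances:
  R: Z = R = 37 Ω
  C: Z = 1/(jωC) = -j/(ω·C) = 0 - j0.2986 Ω
Step 3 — Series combination: Z_total = R + C = 37 - j0.2986 Ω = 37∠-0.5° Ω.
Step 4 — Source phasor: V = 14.5∠11.2° V = 14.22 + j2.816 V.
Step 5 — Current: I = V / Z = 0.3838 + j0.07922 A = 0.3919∠11.7° A.
Step 6 — Complex power: S = V·I* = 5.682 - j0.04586 VA.
Step 7 — Real power: P = Re(S) = 5.682 W.
Step 8 — Reactive power: Q = Im(S) = -0.04586 VAR.
Step 9 — Apparent power: |S| = 5.682 VA.
Step 10 — Power factor: PF = P/|S| = 1 (leading).

(a) P = 5.682 W  (b) Q = -0.04586 VAR  (c) S = 5.682 VA  (d) PF = 1 (leading)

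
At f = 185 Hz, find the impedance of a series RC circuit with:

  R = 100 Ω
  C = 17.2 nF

Step 1 — Angular frequency: ω = 2π·f = 2π·185 = 1162 rad/s.
Step 2 — Component impedances:
  R: Z = R = 100 Ω
  C: Z = 1/(jωC) = -j/(ω·C) = 0 - j5.002e+04 Ω
Step 3 — Series combination: Z_total = R + C = 100 - j5.002e+04 Ω = 5.002e+04∠-89.9° Ω.

Z = 100 - j5.002e+04 Ω = 5.002e+04∠-89.9° Ω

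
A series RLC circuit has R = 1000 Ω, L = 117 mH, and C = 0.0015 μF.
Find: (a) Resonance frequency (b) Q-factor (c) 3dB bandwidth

Step 1 — Resonance condition Im(Z)=0 gives ω₀ = 1/√(LC).
Step 2 — ω₀ = 1/√(0.117·1.5e-09) = 7.549e+04 rad/s.
Step 3 — f₀ = ω₀/(2π) = 1.201e+04 Hz.
Step 4 — Series Q: Q = ω₀L/R = 7.549e+04·0.117/1000 = 8.832.
Step 5 — 3dB bandwidth: Δω = ω₀/Q = 8547 rad/s; BW = Δω/(2π) = 1360 Hz.

(a) f₀ = 1.201e+04 Hz  (b) Q = 8.832  (c) BW = 1360 Hz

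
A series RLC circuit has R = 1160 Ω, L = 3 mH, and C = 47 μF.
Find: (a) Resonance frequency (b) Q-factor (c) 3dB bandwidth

Step 1 — Resonance: ω₀ = 1/√(LC) = 1/√(0.003·4.7e-05) = 2663 rad/s.
Step 2 — f₀ = ω₀/(2π) = 423.8 Hz.
Step 3 — Series Q: Q = ω₀L/R = 2663·0.003/1160 = 0.006887.
Step 4 — Bandwidth: Δω = ω₀/Q = 3.867e+05 rad/s; BW = Δω/(2π) = 6.154e+04 Hz.

(a) f₀ = 423.8 Hz  (b) Q = 0.006887  (c) BW = 6.154e+04 Hz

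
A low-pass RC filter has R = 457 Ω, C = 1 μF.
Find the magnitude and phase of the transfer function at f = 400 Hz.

Step 1 — Angular frequency: ω = 2π·400 = 2513 rad/s.
Step 2 — Transfer function: H(jω) = 1/(1 + jωRC).
Step 3 — Denominator: 1 + jωRC = 1 + j·2513·457·1e-06 = 1 + j1.149.
Step 4 — H = 0.4312 - j0.4952.
Step 5 — Magnitude: |H| = 0.6566 (-3.7 dB); phase: φ = -49.0°.

|H| = 0.6566 (-3.7 dB), φ = -49.0°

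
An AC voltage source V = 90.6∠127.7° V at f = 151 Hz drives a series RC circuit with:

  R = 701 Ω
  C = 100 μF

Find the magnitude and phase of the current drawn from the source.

Step 1 — Angular frequency: ω = 2π·f = 2π·151 = 948.8 rad/s.
Step 2 — Component impedances:
  R: Z = R = 701 Ω
  C: Z = 1/(jωC) = -j/(ω·C) = 0 - j10.54 Ω
Step 3 — Series combination: Z_total = R + C = 701 - j10.54 Ω = 701.1∠-0.9° Ω.
Step 4 — Source phasor: V = 90.6∠127.7° V = -55.4 + j71.68 V.
Step 5 — Ohm's law: I = V / Z_total = (-55.4 + j71.68) / (701 - j10.54) = -0.08056 + j0.101 A.
Step 6 — Convert to polar: |I| = 0.1292 A, ∠I = 128.6°.

I = 0.1292∠128.6° A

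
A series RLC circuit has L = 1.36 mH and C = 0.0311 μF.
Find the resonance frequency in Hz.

Step 1 — Resonance condition Im(Z)=0 gives ω₀ = 1/√(LC).
Step 2 — ω₀ = 1/√(0.00136·3.11e-08) = 1.538e+05 rad/s.
Step 3 — f₀ = ω₀/(2π) = 2.447e+04 Hz.

f₀ = 2.447e+04 Hz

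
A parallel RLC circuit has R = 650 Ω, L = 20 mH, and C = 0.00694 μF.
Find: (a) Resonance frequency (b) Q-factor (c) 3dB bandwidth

Step 1 — Resonance: ω₀ = 1/√(LC) = 1/√(0.02·6.94e-09) = 8.488e+04 rad/s.
Step 2 — f₀ = ω₀/(2π) = 1.351e+04 Hz.
Step 3 — Parallel Q: Q = R/(ω₀L) = 650/(8.488e+04·0.02) = 0.3829.
Step 4 — Bandwidth: Δω = ω₀/Q = 2.217e+05 rad/s; BW = Δω/(2π) = 3.528e+04 Hz.

(a) f₀ = 1.351e+04 Hz  (b) Q = 0.3829  (c) BW = 3.528e+04 Hz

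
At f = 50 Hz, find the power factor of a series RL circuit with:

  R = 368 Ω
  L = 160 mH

Step 1 — Angular frequency: ω = 2π·f = 2π·50 = 314.2 rad/s.
Step 2 — Component impedances:
  R: Z = R = 368 Ω
  L: Z = jωL = j·314.2·0.16 = 0 + j50.27 Ω
Step 3 — Series combination: Z_total = R + L = 368 + j50.27 Ω = 371.4∠7.8° Ω.
Step 4 — Power factor: PF = cos(φ) = Re(Z)/|Z| = 368/371.4 = 0.9908.
Step 5 — Type: Im(Z) = 50.27 ⇒ lagging (phase φ = 7.8°).

PF = 0.9908 (lagging, φ = 7.8°)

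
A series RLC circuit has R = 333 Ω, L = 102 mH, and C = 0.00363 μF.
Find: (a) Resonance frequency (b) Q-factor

Step 1 — Resonance condition Im(Z)=0 gives ω₀ = 1/√(LC).
Step 2 — ω₀ = 1/√(0.102·3.63e-09) = 5.197e+04 rad/s.
Step 3 — f₀ = ω₀/(2π) = 8271 Hz.
Step 4 — Series Q: Q = ω₀L/R = 5.197e+04·0.102/333 = 15.92.

(a) f₀ = 8271 Hz  (b) Q = 15.92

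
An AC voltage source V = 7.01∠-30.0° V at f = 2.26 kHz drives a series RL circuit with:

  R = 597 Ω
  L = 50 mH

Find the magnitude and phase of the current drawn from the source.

Step 1 — Angular frequency: ω = 2π·f = 2π·2260 = 1.42e+04 rad/s.
Step 2 — Component impedances:
  R: Z = R = 597 Ω
  L: Z = jωL = j·1.42e+04·0.05 = 0 + j710 Ω
Step 3 — Series combination: Z_total = R + L = 597 + j710 Ω = 927.6∠49.9° Ω.
Step 4 — Source phasor: V = 7.01∠-30.0° V = 6.071 - j3.505 V.
Step 5 — Ohm's law: I = V / Z_total = (6.071 - j3.505) / (597 + j710) = 0.00132 - j0.007441 A.
Step 6 — Convert to polar: |I| = 0.007557 A, ∠I = -79.9°.

I = 0.007557∠-79.9° A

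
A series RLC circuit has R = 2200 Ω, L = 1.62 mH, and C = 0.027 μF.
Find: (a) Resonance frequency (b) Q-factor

Step 1 — Resonance condition Im(Z)=0 gives ω₀ = 1/√(LC).
Step 2 — ω₀ = 1/√(0.00162·2.7e-08) = 1.512e+05 rad/s.
Step 3 — f₀ = ω₀/(2π) = 2.406e+04 Hz.
Step 4 — Series Q: Q = ω₀L/R = 1.512e+05·0.00162/2200 = 0.1113.

(a) f₀ = 2.406e+04 Hz  (b) Q = 0.1113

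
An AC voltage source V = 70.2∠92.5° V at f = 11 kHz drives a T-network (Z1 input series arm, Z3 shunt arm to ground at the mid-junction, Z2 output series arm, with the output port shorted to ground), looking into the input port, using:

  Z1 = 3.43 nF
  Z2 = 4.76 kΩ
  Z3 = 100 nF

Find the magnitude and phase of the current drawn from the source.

Step 1 — Angular frequency: ω = 2π·f = 2π·1.1e+04 = 6.912e+04 rad/s.
Step 2 — Component impedances:
  Z1: Z = 1/(jωC) = -j/(ω·C) = 0 - j4218 Ω
  Z2: Z = R = 4760 Ω
  Z3: Z = 1/(jωC) = -j/(ω·C) = 0 - j144.7 Ω
Step 3 — With the output port shorted to ground, the output series arm Z2 runs from the junction to ground; the shunt arm Z3 also runs from the junction to ground. They appear in parallel: Z3 || Z2 = 4.394 - j144.6 Ω.
Step 4 — Series with input arm Z1: Z_in = Z1 + (Z3 || Z2) = 4.394 - j4363 Ω = 4363∠-89.9° Ω.
Step 5 — Source phasor: V = 70.2∠92.5° V = -3.062 + j70.13 V.
Step 6 — Ohm's law: I = V / Z_total = (-3.062 + j70.13) / (4.394 - j4363) = -0.01608 - j0.0006857 A.
Step 7 — Convert to polar: |I| = 0.01609 A, ∠I = -177.6°.

I = 0.01609∠-177.6° A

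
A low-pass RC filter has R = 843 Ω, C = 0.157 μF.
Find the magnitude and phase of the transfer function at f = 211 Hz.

Step 1 — Angular frequency: ω = 2π·211 = 1326 rad/s.
Step 2 — Transfer function: H(jω) = 1/(1 + jωRC).
Step 3 — Denominator: 1 + jωRC = 1 + j·1326·843·1.57e-07 = 1 + j0.1755.
Step 4 — H = 0.9701 - j0.1702.
Step 5 — Magnitude: |H| = 0.985 (-0.1 dB); phase: φ = -10.0°.

|H| = 0.985 (-0.1 dB), φ = -10.0°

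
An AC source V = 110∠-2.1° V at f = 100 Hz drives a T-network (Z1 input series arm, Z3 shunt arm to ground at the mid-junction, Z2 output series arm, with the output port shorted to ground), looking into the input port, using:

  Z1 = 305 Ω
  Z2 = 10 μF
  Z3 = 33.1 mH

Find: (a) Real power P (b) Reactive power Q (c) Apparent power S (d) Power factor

Step 1 — Angular frequency: ω = 2π·f = 2π·100 = 628.3 rad/s.
Step 2 — Component impedances:
  Z1: Z = R = 305 Ω
  Z2: Z = 1/(jωC) = -j/(ω·C) = 0 - j159.2 Ω
  Z3: Z = jωL = j·628.3·0.0331 = 0 + j20.8 Ω
Step 3 — With the output port shorted to ground, the output series arm Z2 runs from the junction to ground; the shunt arm Z3 also runs from the junction to ground. They appear in parallel: Z3 || Z2 = 0 + j23.92 Ω.
Step 4 — Series with input arm Z1: Z_in = Z1 + (Z3 || Z2) = 305 + j23.92 Ω = 305.9∠4.5° Ω.
Step 5 — Source phasor: V = 110∠-2.1° V = 109.9 - j4.031 V.
Step 6 — Current: I = V / Z = 0.3572 - j0.04123 A = 0.3596∠-6.6° A.
Step 7 — Complex power: S = V·I* = 39.43 + j3.093 VA.
Step 8 — Real power: P = Re(S) = 39.43 W.
Step 9 — Reactive power: Q = Im(S) = 3.093 VAR.
Step 10 — Apparent power: |S| = 39.55 VA.
Step 11 — Power factor: PF = P/|S| = 0.9969 (lagging).

(a) P = 39.43 W  (b) Q = 3.093 VAR  (c) S = 39.55 VA  (d) PF = 0.9969 (lagging)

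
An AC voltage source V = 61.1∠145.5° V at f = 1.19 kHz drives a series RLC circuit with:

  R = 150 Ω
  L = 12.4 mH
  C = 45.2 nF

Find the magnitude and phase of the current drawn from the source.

Step 1 — Angular frequency: ω = 2π·f = 2π·1190 = 7477 rad/s.
Step 2 — Component impedances:
  R: Z = R = 150 Ω
  L: Z = jωL = j·7477·0.0124 = 0 + j92.71 Ω
  C: Z = 1/(jωC) = -j/(ω·C) = 0 - j2959 Ω
Step 3 — Series combination: Z_total = R + L + C = 150 - j2866 Ω = 2870∠-87.0° Ω.
Step 4 — Source phasor: V = 61.1∠145.5° V = -50.35 + j34.61 V.
Step 5 — Ohm's law: I = V / Z_total = (-50.35 + j34.61) / (150 - j2866) = -0.01296 - j0.01689 A.
Step 6 — Convert to polar: |I| = 0.02129 A, ∠I = -127.5°.

I = 0.02129∠-127.5° A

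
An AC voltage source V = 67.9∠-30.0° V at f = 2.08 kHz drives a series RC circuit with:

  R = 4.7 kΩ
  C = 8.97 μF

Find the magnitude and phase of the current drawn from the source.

Step 1 — Angular frequency: ω = 2π·f = 2π·2080 = 1.307e+04 rad/s.
Step 2 — Component impedances:
  R: Z = R = 4700 Ω
  C: Z = 1/(jωC) = -j/(ω·C) = 0 - j8.53 Ω
Step 3 — Series combination: Z_total = R + C = 4700 - j8.53 Ω = 4700∠-0.1° Ω.
Step 4 — Source phasor: V = 67.9∠-30.0° V = 58.8 - j33.95 V.
Step 5 — Ohm's law: I = V / Z_total = (58.8 - j33.95) / (4700 - j8.53) = 0.01252 - j0.007201 A.
Step 6 — Convert to polar: |I| = 0.01445 A, ∠I = -29.9°.

I = 0.01445∠-29.9° A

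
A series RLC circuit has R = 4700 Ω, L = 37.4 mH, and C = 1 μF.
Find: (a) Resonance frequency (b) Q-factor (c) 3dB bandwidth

Step 1 — Resonance: ω₀ = 1/√(LC) = 1/√(0.0374·1e-06) = 5171 rad/s.
Step 2 — f₀ = ω₀/(2π) = 823 Hz.
Step 3 — Series Q: Q = ω₀L/R = 5171·0.0374/4700 = 0.04115.
Step 4 — Bandwidth: Δω = ω₀/Q = 1.257e+05 rad/s; BW = Δω/(2π) = 2e+04 Hz.

(a) f₀ = 823 Hz  (b) Q = 0.04115  (c) BW = 2e+04 Hz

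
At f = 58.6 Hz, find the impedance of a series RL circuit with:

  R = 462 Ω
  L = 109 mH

Step 1 — Angular frequency: ω = 2π·f = 2π·58.6 = 368.2 rad/s.
Step 2 — Component impedances:
  R: Z = R = 462 Ω
  L: Z = jωL = j·368.2·0.109 = 0 + j40.13 Ω
Step 3 — Series combination: Z_total = R + L = 462 + j40.13 Ω = 463.7∠5.0° Ω.

Z = 462 + j40.13 Ω = 463.7∠5.0° Ω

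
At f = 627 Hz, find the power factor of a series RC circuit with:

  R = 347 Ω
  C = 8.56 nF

Step 1 — Angular frequency: ω = 2π·f = 2π·627 = 3940 rad/s.
Step 2 — Component impedances:
  R: Z = R = 347 Ω
  C: Z = 1/(jωC) = -j/(ω·C) = 0 - j2.965e+04 Ω
Step 3 — Series combination: Z_total = R + C = 347 - j2.965e+04 Ω = 2.966e+04∠-89.3° Ω.
Step 4 — Power factor: PF = cos(φ) = Re(Z)/|Z| = 347/2.966e+04 = 0.0117.
Step 5 — Type: Im(Z) = -2.965e+04 ⇒ leading (phase φ = -89.3°).

PF = 0.0117 (leading, φ = -89.3°)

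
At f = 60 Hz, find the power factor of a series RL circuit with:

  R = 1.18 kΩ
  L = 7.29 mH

Step 1 — Angular frequency: ω = 2π·f = 2π·60 = 377 rad/s.
Step 2 — Component impedances:
  R: Z = R = 1180 Ω
  L: Z = jωL = j·377·0.00729 = 0 + j2.748 Ω
Step 3 — Series combination: Z_total = R + L = 1180 + j2.748 Ω = 1180∠0.1° Ω.
Step 4 — Power factor: PF = cos(φ) = Re(Z)/|Z| = 1180/1180 = 1.
Step 5 — Type: Im(Z) = 2.748 ⇒ lagging (phase φ = 0.1°).

PF = 1 (lagging, φ = 0.1°)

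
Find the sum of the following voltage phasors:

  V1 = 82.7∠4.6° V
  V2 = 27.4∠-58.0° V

Step 1 — Convert each phasor to rectangular form:
  V1 = 82.7·(cos(4.6°) + j·sin(4.6°)) = 82.43 + j6.632 V
  V2 = 27.4·(cos(-58.0°) + j·sin(-58.0°)) = 14.52 - j23.24 V
Step 2 — Sum components: V_total = 96.95 - j16.6 V.
Step 3 — Convert to polar: |V_total| = 98.36 V, ∠V_total = -9.7°.

V_total = 98.36∠-9.7° V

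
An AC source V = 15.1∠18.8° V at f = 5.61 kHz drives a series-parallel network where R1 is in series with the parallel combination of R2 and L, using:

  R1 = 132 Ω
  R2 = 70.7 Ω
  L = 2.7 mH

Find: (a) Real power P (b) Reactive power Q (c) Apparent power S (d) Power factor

Step 1 — Angular frequency: ω = 2π·f = 2π·5610 = 3.525e+04 rad/s.
Step 2 — Component impedances:
  R1: Z = R = 132 Ω
  R2: Z = R = 70.7 Ω
  L: Z = jωL = j·3.525e+04·0.0027 = 0 + j95.17 Ω
Step 3 — Parallel branch: R2 || L = 1/(1/R2 + 1/L) = 45.56 + j33.84 Ω.
Step 4 — Series with R1: Z_total = R1 + (R2 || L) = 177.6 + j33.84 Ω = 180.8∠10.8° Ω.
Step 5 — Source phasor: V = 15.1∠18.8° V = 14.29 + j4.866 V.
Step 6 — Current: I = V / Z = 0.08272 + j0.01164 A = 0.08354∠8.0° A.
Step 7 — Complex power: S = V·I* = 1.239 + j0.2362 VA.
Step 8 — Real power: P = Re(S) = 1.239 W.
Step 9 — Reactive power: Q = Im(S) = 0.2362 VAR.
Step 10 — Apparent power: |S| = 1.261 VA.
Step 11 — Power factor: PF = P/|S| = 0.9823 (lagging).

(a) P = 1.239 W  (b) Q = 0.2362 VAR  (c) S = 1.261 VA  (d) PF = 0.9823 (lagging)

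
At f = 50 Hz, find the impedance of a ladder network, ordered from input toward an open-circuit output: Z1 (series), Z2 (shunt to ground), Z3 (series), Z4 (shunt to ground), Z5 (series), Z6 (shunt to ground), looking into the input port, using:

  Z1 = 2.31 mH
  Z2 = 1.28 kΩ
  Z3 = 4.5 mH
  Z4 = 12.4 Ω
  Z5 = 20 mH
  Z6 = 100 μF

Step 1 — Angular frequency: ω = 2π·f = 2π·50 = 314.2 rad/s.
Step 2 — Component impedances:
  Z1: Z = jωL = j·314.2·0.00231 = 0 + j0.7257 Ω
  Z2: Z = R = 1280 Ω
  Z3: Z = jωL = j·314.2·0.0045 = 0 + j1.414 Ω
  Z4: Z = R = 12.4 Ω
  Z5: Z = jωL = j·314.2·0.02 = 0 + j6.283 Ω
  Z6: Z = 1/(jωC) = -j/(ω·C) = 0 - j31.83 Ω
Step 3 — Ladder network (open output): work backward from the far end, alternating series and parallel combinations. Z_in = 9.967 - j2.678 Ω = 10.32∠-15.0° Ω.

Z = 9.967 - j2.678 Ω = 10.32∠-15.0° Ω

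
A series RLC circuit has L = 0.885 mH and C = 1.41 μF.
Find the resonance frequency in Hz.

Step 1 — Resonance condition Im(Z)=0 gives ω₀ = 1/√(LC).
Step 2 — ω₀ = 1/√(0.000885·1.41e-06) = 2.831e+04 rad/s.
Step 3 — f₀ = ω₀/(2π) = 4505 Hz.

f₀ = 4505 Hz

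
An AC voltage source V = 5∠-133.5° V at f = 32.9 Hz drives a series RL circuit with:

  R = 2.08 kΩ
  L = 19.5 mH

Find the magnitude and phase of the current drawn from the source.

Step 1 — Angular frequency: ω = 2π·f = 2π·32.9 = 206.7 rad/s.
Step 2 — Component impedances:
  R: Z = R = 2080 Ω
  L: Z = jωL = j·206.7·0.0195 = 0 + j4.031 Ω
Step 3 — Series combination: Z_total = R + L = 2080 + j4.031 Ω = 2080∠0.1° Ω.
Step 4 — Source phasor: V = 5∠-133.5° V = -3.442 - j3.627 V.
Step 5 — Ohm's law: I = V / Z_total = (-3.442 - j3.627) / (2080 + j4.031) = -0.001658 - j0.00174 A.
Step 6 — Convert to polar: |I| = 0.002404 A, ∠I = -133.6°.

I = 0.002404∠-133.6° A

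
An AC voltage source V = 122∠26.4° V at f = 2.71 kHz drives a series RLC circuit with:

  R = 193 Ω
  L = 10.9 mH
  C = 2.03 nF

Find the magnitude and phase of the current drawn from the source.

Step 1 — Angular frequency: ω = 2π·f = 2π·2710 = 1.703e+04 rad/s.
Step 2 — Component impedances:
  R: Z = R = 193 Ω
  L: Z = jωL = j·1.703e+04·0.0109 = 0 + j185.6 Ω
  C: Z = 1/(jωC) = -j/(ω·C) = 0 - j2.893e+04 Ω
Step 3 — Series combination: Z_total = R + L + C = 193 - j2.874e+04 Ω = 2.875e+04∠-89.6° Ω.
Step 4 — Source phasor: V = 122∠26.4° V = 109.3 + j54.25 V.
Step 5 — Ohm's law: I = V / Z_total = (109.3 + j54.25) / (193 - j2.874e+04) = -0.001862 + j0.003814 A.
Step 6 — Convert to polar: |I| = 0.004244 A, ∠I = 116.0°.

I = 0.004244∠116.0° A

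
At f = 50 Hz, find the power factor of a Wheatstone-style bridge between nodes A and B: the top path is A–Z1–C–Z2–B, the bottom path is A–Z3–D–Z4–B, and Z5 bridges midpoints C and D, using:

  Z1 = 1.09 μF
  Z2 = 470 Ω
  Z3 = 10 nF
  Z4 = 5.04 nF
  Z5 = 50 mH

Step 1 — Angular frequency: ω = 2π·f = 2π·50 = 314.2 rad/s.
Step 2 — Component impedances:
  Z1: Z = 1/(jωC) = -j/(ω·C) = 0 - j2920 Ω
  Z2: Z = R = 470 Ω
  Z3: Z = 1/(jωC) = -j/(ω·C) = 0 - j3.183e+05 Ω
  Z4: Z = 1/(jωC) = -j/(ω·C) = 0 - j6.316e+05 Ω
  Z5: Z = jωL = j·314.2·0.05 = 0 + j15.71 Ω
Step 3 — Bridge requires nodal analysis (the Z5 bridge couples midpoints C and D, so the two paths cannot be reduced to a simple series/parallel combination). Setting node B to ground and injecting 1 A at node A, the 3-node admittance system at A, C, D solves to V_A = Z_AB = 470 - j2894 Ω = 2932∠-80.8° Ω.
Step 4 — Power factor: PF = cos(φ) = Re(Z)/|Z| = 470/2932 = 0.1603.
Step 5 — Type: Im(Z) = -2894 ⇒ leading (phase φ = -80.8°).

PF = 0.1603 (leading, φ = -80.8°)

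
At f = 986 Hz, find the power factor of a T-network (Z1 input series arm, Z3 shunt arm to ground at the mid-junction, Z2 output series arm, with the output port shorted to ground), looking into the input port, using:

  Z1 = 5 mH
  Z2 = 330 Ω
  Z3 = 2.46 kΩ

Step 1 — Angular frequency: ω = 2π·f = 2π·986 = 6195 rad/s.
Step 2 — Component impedances:
  Z1: Z = jωL = j·6195·0.005 = 0 + j30.98 Ω
  Z2: Z = R = 330 Ω
  Z3: Z = R = 2460 Ω
Step 3 — With the output port shorted to ground, the output series arm Z2 runs from the junction to ground; the shunt arm Z3 also runs from the junction to ground. They appear in parallel: Z3 || Z2 = 291 Ω.
Step 4 — Series with input arm Z1: Z_in = Z1 + (Z3 || Z2) = 291 + j30.98 Ω = 292.6∠6.1° Ω.
Step 5 — Power factor: PF = cos(φ) = Re(Z)/|Z| = 290.97/292.61 = 0.9944.
Step 6 — Type: Im(Z) = 30.98 ⇒ lagging (phase φ = 6.1°).

PF = 0.9944 (lagging, φ = 6.1°)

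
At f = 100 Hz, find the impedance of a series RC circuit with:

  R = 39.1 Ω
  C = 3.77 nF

Step 1 — Angular frequency: ω = 2π·f = 2π·100 = 628.3 rad/s.
Step 2 — Component impedances:
  R: Z = R = 39.1 Ω
  C: Z = 1/(jωC) = -j/(ω·C) = 0 - j4.222e+05 Ω
Step 3 — Series combination: Z_total = R + C = 39.1 - j4.222e+05 Ω = 4.222e+05∠-90.0° Ω.

Z = 39.1 - j4.222e+05 Ω = 4.222e+05∠-90.0° Ω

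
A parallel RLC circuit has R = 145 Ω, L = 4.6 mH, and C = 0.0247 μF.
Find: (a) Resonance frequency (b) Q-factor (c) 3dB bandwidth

Step 1 — Resonance: ω₀ = 1/√(LC) = 1/√(0.0046·2.47e-08) = 9.382e+04 rad/s.
Step 2 — f₀ = ω₀/(2π) = 1.493e+04 Hz.
Step 3 — Parallel Q: Q = R/(ω₀L) = 145/(9.382e+04·0.0046) = 0.336.
Step 4 — Bandwidth: Δω = ω₀/Q = 2.792e+05 rad/s; BW = Δω/(2π) = 4.444e+04 Hz.

(a) f₀ = 1.493e+04 Hz  (b) Q = 0.336  (c) BW = 4.444e+04 Hz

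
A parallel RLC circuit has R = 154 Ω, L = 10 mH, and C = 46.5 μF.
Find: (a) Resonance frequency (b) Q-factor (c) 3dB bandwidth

Step 1 — Resonance: ω₀ = 1/√(LC) = 1/√(0.01·4.65e-05) = 1466 rad/s.
Step 2 — f₀ = ω₀/(2π) = 233.4 Hz.
Step 3 — Parallel Q: Q = R/(ω₀L) = 154/(1466·0.01) = 10.5.
Step 4 — Bandwidth: Δω = ω₀/Q = 139.6 rad/s; BW = Δω/(2π) = 22.23 Hz.

(a) f₀ = 233.4 Hz  (b) Q = 10.5  (c) BW = 22.23 Hz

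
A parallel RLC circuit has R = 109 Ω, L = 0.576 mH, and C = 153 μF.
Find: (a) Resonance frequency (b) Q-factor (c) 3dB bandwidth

Step 1 — Resonance: ω₀ = 1/√(LC) = 1/√(0.000576·0.000153) = 3369 rad/s.
Step 2 — f₀ = ω₀/(2π) = 536.1 Hz.
Step 3 — Parallel Q: Q = R/(ω₀L) = 109/(3369·0.000576) = 56.18.
Step 4 — Bandwidth: Δω = ω₀/Q = 59.96 rad/s; BW = Δω/(2π) = 9.543 Hz.

(a) f₀ = 536.1 Hz  (b) Q = 56.18  (c) BW = 9.543 Hz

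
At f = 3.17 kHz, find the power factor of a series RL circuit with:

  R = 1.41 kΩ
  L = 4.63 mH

Step 1 — Angular frequency: ω = 2π·f = 2π·3170 = 1.992e+04 rad/s.
Step 2 — Component impedances:
  R: Z = R = 1410 Ω
  L: Z = jωL = j·1.992e+04·0.00463 = 0 + j92.22 Ω
Step 3 — Series combination: Z_total = R + L = 1410 + j92.22 Ω = 1413∠3.7° Ω.
Step 4 — Power factor: PF = cos(φ) = Re(Z)/|Z| = 1410/1413 = 0.9979.
Step 5 — Type: Im(Z) = 92.22 ⇒ lagging (phase φ = 3.7°).

PF = 0.9979 (lagging, φ = 3.7°)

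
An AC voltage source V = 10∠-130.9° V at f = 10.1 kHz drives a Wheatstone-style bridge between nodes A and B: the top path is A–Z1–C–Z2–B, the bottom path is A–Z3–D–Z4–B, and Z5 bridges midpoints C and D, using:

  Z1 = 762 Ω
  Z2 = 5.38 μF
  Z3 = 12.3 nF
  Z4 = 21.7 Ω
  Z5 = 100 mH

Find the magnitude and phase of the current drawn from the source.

Step 1 — Angular frequency: ω = 2π·f = 2π·1.01e+04 = 6.346e+04 rad/s.
Step 2 — Component impedances:
  Z1: Z = R = 762 Ω
  Z2: Z = 1/(jωC) = -j/(ω·C) = 0 - j2.929 Ω
  Z3: Z = 1/(jωC) = -j/(ω·C) = 0 - j1281 Ω
  Z4: Z = R = 21.7 Ω
  Z5: Z = jωL = j·6.346e+04·0.1 = 0 + j6346 Ω
Step 3 — Bridge requires nodal analysis (the Z5 bridge couples midpoints C and D, so the two paths cannot be reduced to a simple series/parallel combination). Setting node B to ground and injecting 1 A at node A, the 3-node admittance system at A, C, D solves to V_A = Z_AB = 558.4 - j330.9 Ω = 649∠-30.6° Ω.
Step 4 — Source phasor: V = 10∠-130.9° V = -6.547 - j7.559 V.
Step 5 — Ohm's law: I = V / Z_total = (-6.547 - j7.559) / (558.4 - j330.9) = -0.002742 - j0.01516 A.
Step 6 — Convert to polar: |I| = 0.01541 A, ∠I = -100.3°.

I = 0.01541∠-100.3° A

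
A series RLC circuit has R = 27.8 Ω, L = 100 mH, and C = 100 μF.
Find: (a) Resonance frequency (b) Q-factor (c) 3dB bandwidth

Step 1 — Resonance: ω₀ = 1/√(LC) = 1/√(0.1·0.0001) = 316.2 rad/s.
Step 2 — f₀ = ω₀/(2π) = 50.33 Hz.
Step 3 — Series Q: Q = ω₀L/R = 316.2·0.1/27.8 = 1.138.
Step 4 — Bandwidth: Δω = ω₀/Q = 278 rad/s; BW = Δω/(2π) = 44.25 Hz.

(a) f₀ = 50.33 Hz  (b) Q = 1.138  (c) BW = 44.25 Hz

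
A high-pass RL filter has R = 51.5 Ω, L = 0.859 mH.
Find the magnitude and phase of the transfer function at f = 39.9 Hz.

Step 1 — Angular frequency: ω = 2π·39.9 = 250.7 rad/s.
Step 2 — Transfer function: H(jω) = jωL/(R + jωL).
Step 3 — Numerator jωL = j·0.2154; denominator R + jωL = 51.5 + j0.2154.
Step 4 — H = 1.749e-05 + j0.004181.
Step 5 — Magnitude: |H| = 0.004182 (-47.6 dB); phase: φ = 89.8°.

|H| = 0.004182 (-47.6 dB), φ = 89.8°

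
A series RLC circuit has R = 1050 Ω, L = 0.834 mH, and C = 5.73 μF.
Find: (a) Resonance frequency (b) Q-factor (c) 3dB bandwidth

Step 1 — Resonance: ω₀ = 1/√(LC) = 1/√(0.000834·5.73e-06) = 1.447e+04 rad/s.
Step 2 — f₀ = ω₀/(2π) = 2302 Hz.
Step 3 — Series Q: Q = ω₀L/R = 1.447e+04·0.000834/1050 = 0.01149.
Step 4 — Bandwidth: Δω = ω₀/Q = 1.259e+06 rad/s; BW = Δω/(2π) = 2.004e+05 Hz.

(a) f₀ = 2302 Hz  (b) Q = 0.01149  (c) BW = 2.004e+05 Hz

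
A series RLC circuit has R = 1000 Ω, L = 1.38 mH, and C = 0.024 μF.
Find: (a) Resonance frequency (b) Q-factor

Step 1 — Resonance condition Im(Z)=0 gives ω₀ = 1/√(LC).
Step 2 — ω₀ = 1/√(0.00138·2.4e-08) = 1.738e+05 rad/s.
Step 3 — f₀ = ω₀/(2π) = 2.766e+04 Hz.
Step 4 — Series Q: Q = ω₀L/R = 1.738e+05·0.00138/1000 = 0.2398.

(a) f₀ = 2.766e+04 Hz  (b) Q = 0.2398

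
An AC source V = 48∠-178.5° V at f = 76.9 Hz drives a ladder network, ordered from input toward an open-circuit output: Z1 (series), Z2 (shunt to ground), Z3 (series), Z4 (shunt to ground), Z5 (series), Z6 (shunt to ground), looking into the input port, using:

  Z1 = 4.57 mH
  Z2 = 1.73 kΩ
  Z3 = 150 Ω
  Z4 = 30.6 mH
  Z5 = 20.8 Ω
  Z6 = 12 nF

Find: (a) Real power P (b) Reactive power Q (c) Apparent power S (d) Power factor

Step 1 — Angular frequency: ω = 2π·f = 2π·76.9 = 483.2 rad/s.
Step 2 — Component impedances:
  Z1: Z = jωL = j·483.2·0.00457 = 0 + j2.208 Ω
  Z2: Z = R = 1730 Ω
  Z3: Z = R = 150 Ω
  Z4: Z = jωL = j·483.2·0.0306 = 0 + j14.79 Ω
  Z5: Z = R = 20.8 Ω
  Z6: Z = 1/(jωC) = -j/(ω·C) = 0 - j1.725e+05 Ω
Step 3 — Ladder network (open output): work backward from the far end, alternating series and parallel combinations. Z_in = 138.1 + j14.73 Ω = 138.9∠6.1° Ω.
Step 4 — Source phasor: V = 48∠-178.5° V = -47.98 - j1.256 V.
Step 5 — Current: I = V / Z = -0.3444 + j0.02763 A = 0.3455∠175.4° A.
Step 6 — Complex power: S = V·I* = 16.49 + j1.759 VA.
Step 7 — Real power: P = Re(S) = 16.49 W.
Step 8 — Reactive power: Q = Im(S) = 1.759 VAR.
Step 9 — Apparent power: |S| = 16.59 VA.
Step 10 — Power factor: PF = P/|S| = 0.9944 (lagging).

(a) P = 16.49 W  (b) Q = 1.759 VAR  (c) S = 16.59 VA  (d) PF = 0.9944 (lagging)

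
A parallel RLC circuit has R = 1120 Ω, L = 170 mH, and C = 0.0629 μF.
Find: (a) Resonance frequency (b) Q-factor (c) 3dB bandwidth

Step 1 — Resonance: ω₀ = 1/√(LC) = 1/√(0.17·6.29e-08) = 9671 rad/s.
Step 2 — f₀ = ω₀/(2π) = 1539 Hz.
Step 3 — Parallel Q: Q = R/(ω₀L) = 1120/(9671·0.17) = 0.6813.
Step 4 — Bandwidth: Δω = ω₀/Q = 1.419e+04 rad/s; BW = Δω/(2π) = 2259 Hz.

(a) f₀ = 1539 Hz  (b) Q = 0.6813  (c) BW = 2259 Hz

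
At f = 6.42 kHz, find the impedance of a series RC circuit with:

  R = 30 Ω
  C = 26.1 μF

Step 1 — Angular frequency: ω = 2π·f = 2π·6420 = 4.034e+04 rad/s.
Step 2 — Component impedances:
  R: Z = R = 30 Ω
  C: Z = 1/(jωC) = -j/(ω·C) = 0 - j0.9498 Ω
Step 3 — Series combination: Z_total = R + C = 30 - j0.9498 Ω = 30.02∠-1.8° Ω.

Z = 30 - j0.9498 Ω = 30.02∠-1.8° Ω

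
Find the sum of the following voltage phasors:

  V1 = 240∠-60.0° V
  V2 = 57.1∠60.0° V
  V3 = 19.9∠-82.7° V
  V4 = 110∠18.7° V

Step 1 — Convert each phasor to rectangular form:
  V1 = 240·(cos(-60.0°) + j·sin(-60.0°)) = 120 - j207.8 V
  V2 = 57.1·(cos(60.0°) + j·sin(60.0°)) = 28.55 + j49.45 V
  V3 = 19.9·(cos(-82.7°) + j·sin(-82.7°)) = 2.529 - j19.74 V
  V4 = 110·(cos(18.7°) + j·sin(18.7°)) = 104.2 + j35.27 V
Step 2 — Sum components: V_total = 255.3 - j142.9 V.
Step 3 — Convert to polar: |V_total| = 292.5 V, ∠V_total = -29.2°.

V_total = 292.5∠-29.2° V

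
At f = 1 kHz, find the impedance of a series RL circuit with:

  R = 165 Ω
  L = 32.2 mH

Step 1 — Angular frequency: ω = 2π·f = 2π·1000 = 6283 rad/s.
Step 2 — Component impedances:
  R: Z = R = 165 Ω
  L: Z = jωL = j·6283·0.0322 = 0 + j202.3 Ω
Step 3 — Series combination: Z_total = R + L = 165 + j202.3 Ω = 261.1∠50.8° Ω.

Z = 165 + j202.3 Ω = 261.1∠50.8° Ω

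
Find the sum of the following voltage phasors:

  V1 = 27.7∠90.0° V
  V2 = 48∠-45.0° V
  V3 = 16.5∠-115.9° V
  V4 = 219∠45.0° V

Step 1 — Convert each phasor to rectangular form:
  V1 = 27.7·(cos(90.0°) + j·sin(90.0°)) = 0 + j27.7 V
  V2 = 48·(cos(-45.0°) + j·sin(-45.0°)) = 33.94 - j33.94 V
  V3 = 16.5·(cos(-115.9°) + j·sin(-115.9°)) = -7.207 - j14.84 V
  V4 = 219·(cos(45.0°) + j·sin(45.0°)) = 154.9 + j154.9 V
Step 2 — Sum components: V_total = 181.6 + j133.8 V.
Step 3 — Convert to polar: |V_total| = 225.5 V, ∠V_total = 36.4°.

V_total = 225.5∠36.4° V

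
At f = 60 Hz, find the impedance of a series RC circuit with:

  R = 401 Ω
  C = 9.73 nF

Step 1 — Angular frequency: ω = 2π·f = 2π·60 = 377 rad/s.
Step 2 — Component impedances:
  R: Z = R = 401 Ω
  C: Z = 1/(jωC) = -j/(ω·C) = 0 - j2.726e+05 Ω
Step 3 — Series combination: Z_total = R + C = 401 - j2.726e+05 Ω = 2.726e+05∠-89.9° Ω.

Z = 401 - j2.726e+05 Ω = 2.726e+05∠-89.9° Ω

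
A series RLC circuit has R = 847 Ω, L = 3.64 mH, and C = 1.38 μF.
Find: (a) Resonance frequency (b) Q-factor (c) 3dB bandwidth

Step 1 — Resonance: ω₀ = 1/√(LC) = 1/√(0.00364·1.38e-06) = 1.411e+04 rad/s.
Step 2 — f₀ = ω₀/(2π) = 2246 Hz.
Step 3 — Series Q: Q = ω₀L/R = 1.411e+04·0.00364/847 = 0.06064.
Step 4 — Bandwidth: Δω = ω₀/Q = 2.327e+05 rad/s; BW = Δω/(2π) = 3.703e+04 Hz.

(a) f₀ = 2246 Hz  (b) Q = 0.06064  (c) BW = 3.703e+04 Hz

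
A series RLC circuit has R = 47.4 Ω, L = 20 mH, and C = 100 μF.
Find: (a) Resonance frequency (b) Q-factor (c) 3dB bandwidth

Step 1 — Resonance condition Im(Z)=0 gives ω₀ = 1/√(LC).
Step 2 — ω₀ = 1/√(0.02·0.0001) = 707.1 rad/s.
Step 3 — f₀ = ω₀/(2π) = 112.5 Hz.
Step 4 — Series Q: Q = ω₀L/R = 707.1·0.02/47.4 = 0.2984.
Step 5 — 3dB bandwidth: Δω = ω₀/Q = 2370 rad/s; BW = Δω/(2π) = 377.2 Hz.

(a) f₀ = 112.5 Hz  (b) Q = 0.2984  (c) BW = 377.2 Hz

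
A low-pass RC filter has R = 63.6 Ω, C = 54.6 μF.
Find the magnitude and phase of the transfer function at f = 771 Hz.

Step 1 — Angular frequency: ω = 2π·771 = 4844 rad/s.
Step 2 — Transfer function: H(jω) = 1/(1 + jωRC).
Step 3 — Denominator: 1 + jωRC = 1 + j·4844·63.6·5.46e-05 = 1 + j16.82.
Step 4 — H = 0.003521 - j0.05924.
Step 5 — Magnitude: |H| = 0.05934 (-24.5 dB); phase: φ = -86.6°.

|H| = 0.05934 (-24.5 dB), φ = -86.6°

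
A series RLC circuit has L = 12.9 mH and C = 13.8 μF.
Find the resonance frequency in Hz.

Step 1 — Resonance condition Im(Z)=0 gives ω₀ = 1/√(LC).
Step 2 — ω₀ = 1/√(0.0129·1.38e-05) = 2370 rad/s.
Step 3 — f₀ = ω₀/(2π) = 377.2 Hz.

f₀ = 377.2 Hz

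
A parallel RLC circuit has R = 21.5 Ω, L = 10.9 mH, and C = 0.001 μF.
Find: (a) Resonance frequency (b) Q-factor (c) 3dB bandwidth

Step 1 — Resonance: ω₀ = 1/√(LC) = 1/√(0.0109·1e-09) = 3.029e+05 rad/s.
Step 2 — f₀ = ω₀/(2π) = 4.821e+04 Hz.
Step 3 — Parallel Q: Q = R/(ω₀L) = 21.5/(3.029e+05·0.0109) = 0.006512.
Step 4 — Bandwidth: Δω = ω₀/Q = 4.651e+07 rad/s; BW = Δω/(2π) = 7.403e+06 Hz.

(a) f₀ = 4.821e+04 Hz  (b) Q = 0.006512  (c) BW = 7.403e+06 Hz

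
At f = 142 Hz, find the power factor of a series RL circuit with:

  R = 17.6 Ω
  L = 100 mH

Step 1 — Angular frequency: ω = 2π·f = 2π·142 = 892.2 rad/s.
Step 2 — Component impedances:
  R: Z = R = 17.6 Ω
  L: Z = jωL = j·892.2·0.1 = 0 + j89.22 Ω
Step 3 — Series combination: Z_total = R + L = 17.6 + j89.22 Ω = 90.94∠78.8° Ω.
Step 4 — Power factor: PF = cos(φ) = Re(Z)/|Z| = 17.6/90.94 = 0.1935.
Step 5 — Type: Im(Z) = 89.22 ⇒ lagging (phase φ = 78.8°).

PF = 0.1935 (lagging, φ = 78.8°)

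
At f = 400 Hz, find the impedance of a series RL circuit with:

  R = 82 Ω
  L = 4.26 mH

Step 1 — Angular frequency: ω = 2π·f = 2π·400 = 2513 rad/s.
Step 2 — Component impedances:
  R: Z = R = 82 Ω
  L: Z = jωL = j·2513·0.00426 = 0 + j10.71 Ω
Step 3 — Series combination: Z_total = R + L = 82 + j10.71 Ω = 82.7∠7.4° Ω.

Z = 82 + j10.71 Ω = 82.7∠7.4° Ω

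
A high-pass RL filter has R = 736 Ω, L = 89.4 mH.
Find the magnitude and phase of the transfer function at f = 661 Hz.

Step 1 — Angular frequency: ω = 2π·661 = 4153 rad/s.
Step 2 — Transfer function: H(jω) = jωL/(R + jωL).
Step 3 — Numerator jωL = j·371.3; denominator R + jωL = 736 + j371.3.
Step 4 — H = 0.2029 + j0.4021.
Step 5 — Magnitude: |H| = 0.4504 (-6.9 dB); phase: φ = 63.2°.

|H| = 0.4504 (-6.9 dB), φ = 63.2°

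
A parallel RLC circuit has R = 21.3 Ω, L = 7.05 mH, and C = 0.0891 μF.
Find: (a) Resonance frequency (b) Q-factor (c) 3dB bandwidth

Step 1 — Resonance: ω₀ = 1/√(LC) = 1/√(0.00705·8.91e-08) = 3.99e+04 rad/s.
Step 2 — f₀ = ω₀/(2π) = 6350 Hz.
Step 3 — Parallel Q: Q = R/(ω₀L) = 21.3/(3.99e+04·0.00705) = 0.07572.
Step 4 — Bandwidth: Δω = ω₀/Q = 5.269e+05 rad/s; BW = Δω/(2π) = 8.386e+04 Hz.

(a) f₀ = 6350 Hz  (b) Q = 0.07572  (c) BW = 8.386e+04 Hz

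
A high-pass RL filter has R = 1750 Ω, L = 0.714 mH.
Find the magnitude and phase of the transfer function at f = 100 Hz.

Step 1 — Angular frequency: ω = 2π·100 = 628.3 rad/s.
Step 2 — Transfer function: H(jω) = jωL/(R + jωL).
Step 3 — Numerator jωL = j·0.4486; denominator R + jωL = 1750 + j0.4486.
Step 4 — H = 6.572e-08 + j0.0002564.
Step 5 — Magnitude: |H| = 0.0002564 (-71.8 dB); phase: φ = 90.0°.

|H| = 0.0002564 (-71.8 dB), φ = 90.0°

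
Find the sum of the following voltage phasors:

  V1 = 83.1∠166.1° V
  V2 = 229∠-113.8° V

Step 1 — Convert each phasor to rectangular form:
  V1 = 83.1·(cos(166.1°) + j·sin(166.1°)) = -80.67 + j19.96 V
  V2 = 229·(cos(-113.8°) + j·sin(-113.8°)) = -92.41 - j209.5 V
Step 2 — Sum components: V_total = -173.1 - j189.6 V.
Step 3 — Convert to polar: |V_total| = 256.7 V, ∠V_total = -132.4°.

V_total = 256.7∠-132.4° V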